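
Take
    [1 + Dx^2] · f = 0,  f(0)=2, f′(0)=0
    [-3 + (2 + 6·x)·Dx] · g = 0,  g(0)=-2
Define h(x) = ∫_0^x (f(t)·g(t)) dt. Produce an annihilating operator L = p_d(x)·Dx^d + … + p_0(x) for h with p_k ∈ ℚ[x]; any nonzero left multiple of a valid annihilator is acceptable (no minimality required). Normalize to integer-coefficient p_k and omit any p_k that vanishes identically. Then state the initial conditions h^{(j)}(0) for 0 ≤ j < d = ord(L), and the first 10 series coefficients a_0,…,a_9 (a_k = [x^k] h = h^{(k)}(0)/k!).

L = (31 + 24·x + 36·x^2)·Dx + (-12 - 36·x)·Dx^2 + (4 + 24·x + 36·x^2)·Dx^3  (order 3).
h: a_k = 0, -4, -3, 13/6, -15/16, 983/480, -1501/384, 618229/80640, -982601/61440, 810807791/23224320, …
ICs: h(0) = 0, h′(0) = -4, h′′(0) = -6.

f: a_k = 2, 0, -1, 0, 1/12, 0, -1/360, 0, 1/20160, 0, …
g: a_k = -2, -3, 9/4, -27/8, 405/64, -1701/128, 15309/512, -72171/1024, 2814669/16384, -14073345/32768, …
L₀ := L_f ⊗_s L_g (sym. prod.), ord ≤ 2.
h=∫₀ˣh₀: take L = L₀·Dx.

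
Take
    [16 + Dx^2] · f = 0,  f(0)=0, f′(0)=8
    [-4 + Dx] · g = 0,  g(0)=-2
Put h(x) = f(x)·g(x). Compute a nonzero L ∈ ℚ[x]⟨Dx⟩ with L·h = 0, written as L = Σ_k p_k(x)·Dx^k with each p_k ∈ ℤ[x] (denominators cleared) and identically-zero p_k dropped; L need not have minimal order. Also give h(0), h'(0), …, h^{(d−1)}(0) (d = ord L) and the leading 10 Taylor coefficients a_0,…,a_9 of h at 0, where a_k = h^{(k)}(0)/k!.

f: a_k = 0, 8, 0, -64/3, 0, 256/15, 0, -2048/315, 0, 4096/2835, …
g: a_k = -2, -8, -16, -64/3, -64/3, -256/15, -512/45, -2048/315, -1024/315, -4096/2835, …
h₀=f·g: eliminate ⇒ L₀, order ≤ 2·1.
L = 32 - 8·Dx + Dx^2  (order 2).
h: a_k = 0, -16, -64, -256/3, 0, 2048/15, 8192/45, 32768/315, 0, -131072/2835, …
ICs: h(0) = 0, h′(0) = -16.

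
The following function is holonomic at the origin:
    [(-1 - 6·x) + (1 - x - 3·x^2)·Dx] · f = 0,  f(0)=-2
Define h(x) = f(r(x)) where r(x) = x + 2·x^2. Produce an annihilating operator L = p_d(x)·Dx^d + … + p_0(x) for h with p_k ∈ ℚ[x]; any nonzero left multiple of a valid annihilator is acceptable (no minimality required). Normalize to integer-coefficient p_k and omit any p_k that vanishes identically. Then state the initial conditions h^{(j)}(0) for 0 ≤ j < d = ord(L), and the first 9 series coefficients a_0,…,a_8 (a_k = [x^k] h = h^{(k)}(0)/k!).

L = (1 + 10·x + 36·x^2 + 48·x^3) + (-1 + x + 5·x^2 + 12·x^3 + 12·x^4)·Dx  (order 1).
h: a_k = -2, -2, -12, -46, -154, -552, -2018, -7178, -25740, …
ICs: h(0) = -2.

f: a_k = -2, -2, -8, -14, -38, -80, -194, -434, -1016, …
Change of var in L_f (x↦r) gives L₀.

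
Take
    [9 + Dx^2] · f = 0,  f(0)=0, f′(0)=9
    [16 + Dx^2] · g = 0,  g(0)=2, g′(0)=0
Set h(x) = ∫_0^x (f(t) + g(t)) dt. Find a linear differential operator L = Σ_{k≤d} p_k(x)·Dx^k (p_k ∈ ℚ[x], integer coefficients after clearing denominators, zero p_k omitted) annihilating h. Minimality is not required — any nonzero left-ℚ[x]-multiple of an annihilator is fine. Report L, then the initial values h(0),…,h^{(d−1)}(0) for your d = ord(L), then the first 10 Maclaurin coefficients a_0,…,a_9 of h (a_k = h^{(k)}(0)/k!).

f: a_k = 0, 9, 0, -27/2, 0, 243/40, 0, -729/560, 0, 729/4480, …
g: a_k = 2, 0, -16, 0, 64/3, 0, -512/45, 0, 1024/315, 0, …
Sum ⇒ L₀ = lclm(L_f,L_g) in ℚ(x)⟨Dx⟩.
Integrate: L := L₀·Dx.
L = 144·Dx + 25·Dx^3 + Dx^5  (order 5).
h: a_k = 0, 2, 9/2, -16/3, -27/8, 64/15, 81/80, -512/315, -729/4480, 1024/2835, …
ICs: h(0) = 0, h′(0) = 2, h′′(0) = 9, h′′′(0) = -32, h′′′′(0) = -81.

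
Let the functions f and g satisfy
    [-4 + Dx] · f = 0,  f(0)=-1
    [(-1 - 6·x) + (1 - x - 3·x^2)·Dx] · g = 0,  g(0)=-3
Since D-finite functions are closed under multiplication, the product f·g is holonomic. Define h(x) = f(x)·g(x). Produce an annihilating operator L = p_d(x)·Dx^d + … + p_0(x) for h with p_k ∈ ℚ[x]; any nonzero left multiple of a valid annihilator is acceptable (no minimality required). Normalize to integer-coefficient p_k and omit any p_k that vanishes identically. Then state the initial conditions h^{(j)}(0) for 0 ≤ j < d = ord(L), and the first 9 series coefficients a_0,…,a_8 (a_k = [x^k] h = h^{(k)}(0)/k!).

L = (5 + 2·x - 12·x^2) + (-1 + x + 3·x^2)·Dx  (order 1).
h: a_k = 3, 15, 48, 125, 301, 3508/5, 4865/3, 392303/105, 180728/21, …
ICs: h(0) = 3.

f: a_k = -1, -4, -8, -32/3, -32/3, -128/15, -256/45, -1024/315, -512/315, …
g: a_k = -3, -3, -12, -21, -57, -120, -291, -651, -1524, …
h₀=f·g: eliminate ⇒ L₀, order ≤ 1·1.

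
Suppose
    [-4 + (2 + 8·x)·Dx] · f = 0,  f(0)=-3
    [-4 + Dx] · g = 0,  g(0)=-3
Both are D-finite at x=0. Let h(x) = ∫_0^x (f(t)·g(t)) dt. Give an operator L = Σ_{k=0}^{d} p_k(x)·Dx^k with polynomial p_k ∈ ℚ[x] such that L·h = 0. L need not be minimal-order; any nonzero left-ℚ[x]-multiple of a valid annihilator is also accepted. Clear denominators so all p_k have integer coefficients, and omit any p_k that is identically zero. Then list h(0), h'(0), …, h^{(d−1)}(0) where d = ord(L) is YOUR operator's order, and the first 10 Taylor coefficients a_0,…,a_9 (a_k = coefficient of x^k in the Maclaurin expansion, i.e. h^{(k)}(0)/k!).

f: a_k = -3, -6, 6, -12, 30, -84, 252, -792, 2574, -8580, …
g: a_k = -3, -12, -24, -32, -32, -128/5, -256/15, -1024/105, -512/105, -2048/945, …
f·g: L₀ = L_f ⊗_s L_g, ord ≤ 1·1.
h=∫₀ˣh₀: take L = L₀·Dx.
L = (-6 - 16·x)·Dx + (1 + 4·x)·Dx^2  (order 2).
h: a_k = 0, 9, 27, 42, 51, 198/5, 214/5, -356/35, 3369/35, -79102/315, …
ICs: h(0) = 0, h′(0) = 9.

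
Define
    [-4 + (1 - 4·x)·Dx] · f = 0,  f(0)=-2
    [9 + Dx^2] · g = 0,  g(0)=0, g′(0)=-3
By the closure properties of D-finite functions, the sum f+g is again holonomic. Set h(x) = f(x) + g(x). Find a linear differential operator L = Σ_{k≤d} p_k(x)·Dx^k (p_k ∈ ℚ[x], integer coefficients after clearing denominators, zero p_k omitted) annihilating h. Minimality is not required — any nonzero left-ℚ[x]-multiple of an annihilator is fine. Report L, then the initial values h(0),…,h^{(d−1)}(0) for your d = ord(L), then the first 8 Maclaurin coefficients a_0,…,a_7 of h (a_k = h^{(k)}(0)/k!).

L = (3780 - 2592·x + 5184·x^2) + (-369 + 2124·x - 3888·x^2 + 5184·x^3)·Dx + (420 - 288·x + 576·x^2)·Dx^2 + (-41 + 236·x - 432·x^2 + 576·x^3)·Dx^3  (order 3).
h: a_k = -2, -11, -32, -247/2, -512, -82001/40, -8192, -18349837/560, …
ICs: h(0) = -2, h′(0) = -11, h′′(0) = -64.

f: a_k = -2, -8, -32, -128, -512, -2048, -8192, -32768, …
g: a_k = 0, -3, 0, 9/2, 0, -81/40, 0, 243/560, …
f+g: L₀ = lclm(L_f,L_g), ord ≤ 1+2.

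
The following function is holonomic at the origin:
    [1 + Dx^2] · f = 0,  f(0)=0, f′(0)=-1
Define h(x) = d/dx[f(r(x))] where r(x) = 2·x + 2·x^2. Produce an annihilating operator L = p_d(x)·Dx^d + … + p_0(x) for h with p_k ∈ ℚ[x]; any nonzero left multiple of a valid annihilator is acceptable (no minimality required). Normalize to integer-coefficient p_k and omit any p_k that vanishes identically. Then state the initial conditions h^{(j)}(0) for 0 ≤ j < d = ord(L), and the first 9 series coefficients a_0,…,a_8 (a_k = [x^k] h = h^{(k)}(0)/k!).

L = (16 + 32·x + 96·x^2 + 128·x^3 + 64·x^4) + (-6 - 12·x)·Dx + (1 + 4·x + 4·x^2)·Dx^2  (order 2).
h: a_k = -2, -4, 4, 16, 56/3, 0, -832/45, -896/45, -2272/315, …
ICs: h(0) = -2, h′(0) = -4.

f: a_k = 0, -1, 0, 1/6, 0, -1/120, 0, 1/5040, 0, …
L₀ from L_f via x↦r, Dx↦r'^{-1}Dx.
Differentiate: ansatz ord ≤ ord L₀ ⇒ L.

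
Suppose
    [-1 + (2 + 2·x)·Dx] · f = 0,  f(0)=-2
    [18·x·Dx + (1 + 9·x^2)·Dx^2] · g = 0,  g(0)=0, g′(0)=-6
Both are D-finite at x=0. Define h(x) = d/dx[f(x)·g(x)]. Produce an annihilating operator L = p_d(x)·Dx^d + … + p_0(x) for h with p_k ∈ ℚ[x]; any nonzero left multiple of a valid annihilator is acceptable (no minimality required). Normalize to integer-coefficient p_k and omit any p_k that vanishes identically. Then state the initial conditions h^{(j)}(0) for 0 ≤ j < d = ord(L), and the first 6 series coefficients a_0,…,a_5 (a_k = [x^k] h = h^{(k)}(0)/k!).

f: a_k = -2, -1, 1/4, -1/8, 5/64, -7/128, …
g: a_k = 0, -6, 0, 18, 0, -486/5, …
L₀ := L_f ⊗_s L_g (sym. prod.), ord ≤ 2.
h₀' ⇒ L via d/dx closure of L₀.
L = (23 + 120·x - 570·x^2 - 648·x^3 - 81·x^4) + (52 + 220·x - 936·x^2 - 3048·x^3 - 2268·x^4 - 324·x^5)·Dx + (4 - 40·x - 68·x^2 - 432·x^3 - 948·x^4 - 648·x^5 - 108·x^6)·Dx^2  (order 2).
h: a_k = 12, 12, -225/2, -69, 31749/32, 91467/160, …
ICs: h(0) = 12, h′(0) = 12.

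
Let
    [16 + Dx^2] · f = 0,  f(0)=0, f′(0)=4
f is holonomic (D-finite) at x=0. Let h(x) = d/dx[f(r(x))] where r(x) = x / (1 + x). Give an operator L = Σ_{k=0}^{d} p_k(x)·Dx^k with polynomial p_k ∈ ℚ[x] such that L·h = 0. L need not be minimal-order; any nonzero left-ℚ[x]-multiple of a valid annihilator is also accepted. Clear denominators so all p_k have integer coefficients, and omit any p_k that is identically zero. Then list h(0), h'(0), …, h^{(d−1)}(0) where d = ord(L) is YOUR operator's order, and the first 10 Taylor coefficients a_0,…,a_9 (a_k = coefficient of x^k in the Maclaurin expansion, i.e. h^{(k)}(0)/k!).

L = (22 + 12·x + 6·x^2) + (6 + 18·x + 18·x^2 + 6·x^3)·Dx + (1 + 4·x + 6·x^2 + 4·x^3 + x^4)·Dx^2  (order 2).
h: a_k = 4, -8, -20, 112, -772/3, 360, -9844/45, -20128/45, 120412/63, -270040/63, …
ICs: h(0) = 4, h′(0) = -8.

f: a_k = 0, 4, 0, -32/3, 0, 128/15, 0, -1024/315, 0, 2048/2835, …
Substitute x→r, Dx→(1/r')Dx; clear ⇒ L₀.
Derive L from L₀ (diff closure).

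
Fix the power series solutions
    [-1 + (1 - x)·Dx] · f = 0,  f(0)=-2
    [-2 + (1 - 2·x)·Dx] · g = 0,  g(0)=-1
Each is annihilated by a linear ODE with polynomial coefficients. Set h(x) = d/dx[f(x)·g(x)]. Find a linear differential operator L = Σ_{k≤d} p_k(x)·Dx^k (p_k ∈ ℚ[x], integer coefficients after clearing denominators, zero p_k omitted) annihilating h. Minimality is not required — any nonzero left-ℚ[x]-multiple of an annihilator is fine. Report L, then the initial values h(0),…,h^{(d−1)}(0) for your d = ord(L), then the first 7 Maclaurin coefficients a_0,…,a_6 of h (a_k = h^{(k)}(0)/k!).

L = (14 - 36·x + 24·x^2) + (-3 + 13·x - 18·x^2 + 8·x^3)·Dx  (order 1).
h: a_k = 6, 28, 90, 248, 630, 1524, 3570, …
ICs: h(0) = 6.

f: a_k = -2, -2, -2, -2, -2, -2, -2, …
g: a_k = -1, -2, -4, -8, -16, -32, -64, …
Product ⇒ symmetric product L₀, ord ≤ 1.
h=h₀': d/dx-closure on L₀ ⇒ L.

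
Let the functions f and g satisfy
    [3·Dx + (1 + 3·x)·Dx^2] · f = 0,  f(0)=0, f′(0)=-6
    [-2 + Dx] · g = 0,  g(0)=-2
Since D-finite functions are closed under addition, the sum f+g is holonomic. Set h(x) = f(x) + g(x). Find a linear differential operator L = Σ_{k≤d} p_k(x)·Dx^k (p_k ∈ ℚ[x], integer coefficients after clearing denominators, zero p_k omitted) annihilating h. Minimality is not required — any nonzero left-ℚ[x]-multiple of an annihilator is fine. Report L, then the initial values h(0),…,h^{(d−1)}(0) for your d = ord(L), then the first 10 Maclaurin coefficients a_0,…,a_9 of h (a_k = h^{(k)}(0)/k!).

f: a_k = 0, -6, 9, -18, 81/2, -486/5, 243, -4374/7, 6561/4, -4374, …
g: a_k = -2, -4, -4, -8/3, -4/3, -8/15, -8/45, -16/315, -4/315, -8/2835, …
Sum ⇒ L₀ = lclm(L_f,L_g) in ℚ(x)⟨Dx⟩.
L = (-48 - 36·x)·Dx + (14 - 24·x - 36·x^2)·Dx^2 + (5 + 21·x + 18·x^2)·Dx^3  (order 3).
h: a_k = -2, -10, 5, -62/3, 235/6, -1466/15, 10927/45, -196846/315, 2066699/1260, -12400298/2835, …
ICs: h(0) = -2, h′(0) = -10, h′′(0) = 10.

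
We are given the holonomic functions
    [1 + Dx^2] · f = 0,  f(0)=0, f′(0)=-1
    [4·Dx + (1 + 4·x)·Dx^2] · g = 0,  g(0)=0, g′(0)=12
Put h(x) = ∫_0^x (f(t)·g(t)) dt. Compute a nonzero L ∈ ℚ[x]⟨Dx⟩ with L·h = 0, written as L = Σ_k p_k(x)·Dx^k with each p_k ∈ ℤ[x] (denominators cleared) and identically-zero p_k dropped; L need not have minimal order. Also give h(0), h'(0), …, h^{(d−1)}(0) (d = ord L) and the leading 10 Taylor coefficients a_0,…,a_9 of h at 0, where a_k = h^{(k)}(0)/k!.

f: a_k = 0, -1, 0, 1/6, 0, -1/120, 0, 1/5040, 0, -1/362880, …
g: a_k = 0, 12, -24, 64, -192, 3072/5, -2048, 49152/7, -24576, 262144/3, …
h₀=f·g: eliminate ⇒ L₀, order ≤ 2·2.
h=∫₀ˣh₀: take L = L₀·Dx.
L = (-147 - 144·x - 224·x^2 + 256·x^3 + 256·x^4)·Dx + (-56 - 160·x + 384·x^2 + 512·x^3)·Dx^2 + (-150 - 160·x - 192·x^2 + 512·x^3 + 512·x^4)·Dx^3 + (-56 - 160·x + 384·x^2 + 512·x^3)·Dx^4 + (-3 - 16·x + 32·x^2 + 256·x^3 + 256·x^4)·Dx^5  (order 5).
h: a_k = 0, 0, 0, -4, 6, -62/5, 94/3, -3623/42, 10081/40, -581267/756, …
ICs: h(0) = 0, h′(0) = 0, h′′(0) = 0, h′′′(0) = -24, h′′′′(0) = 144.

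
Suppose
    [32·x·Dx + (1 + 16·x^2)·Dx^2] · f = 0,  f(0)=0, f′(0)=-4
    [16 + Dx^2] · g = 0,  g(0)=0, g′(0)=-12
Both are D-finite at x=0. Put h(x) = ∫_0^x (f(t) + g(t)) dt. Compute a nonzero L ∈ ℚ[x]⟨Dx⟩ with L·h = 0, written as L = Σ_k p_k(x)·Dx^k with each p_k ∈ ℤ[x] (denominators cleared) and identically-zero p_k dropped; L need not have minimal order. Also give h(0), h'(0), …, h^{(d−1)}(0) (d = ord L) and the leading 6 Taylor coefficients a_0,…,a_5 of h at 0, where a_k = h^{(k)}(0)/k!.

L = (-5632·x + 114688·x^3 + 131072·x^5)·Dx^2 + (-16 + 1792·x^2 + 36864·x^4 + 65536·x^6)·Dx^3 + (-352·x + 7168·x^3 + 8192·x^5)·Dx^4 + (-1 + 112·x^2 + 2304·x^4 + 4096·x^6)·Dx^5  (order 5).
h: a_k = 0, 0, -8, 0, 40/3, 0, …
ICs: h(0) = 0, h′(0) = 0, h′′(0) = -16, h′′′(0) = 0, h′′′′(0) = 320.

f: a_k = 0, -4, 0, 64/3, 0, -1024/5, …
g: a_k = 0, -12, 0, 32, 0, -128/5, …
Sum ⇒ L₀ = lclm(L_f,L_g) in ℚ(x)⟨Dx⟩.
Integrate: L := L₀·Dx.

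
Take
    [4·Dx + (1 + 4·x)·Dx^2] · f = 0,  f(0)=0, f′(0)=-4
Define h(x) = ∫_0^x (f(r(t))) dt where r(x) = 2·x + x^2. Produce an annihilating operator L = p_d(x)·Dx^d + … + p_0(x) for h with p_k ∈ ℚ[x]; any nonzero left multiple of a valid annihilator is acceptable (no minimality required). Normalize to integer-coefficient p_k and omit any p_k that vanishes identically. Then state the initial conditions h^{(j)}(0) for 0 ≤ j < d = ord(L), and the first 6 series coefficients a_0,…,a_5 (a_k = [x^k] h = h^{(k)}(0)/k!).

f: a_k = 0, -4, 8, -64/3, 64, -1024/5, …
Change of var in L_f (x↦r) gives L₀.
h=∫₀ˣh₀: take L = L₀·Dx.
L = (7 + 8·x + 4·x^2)·Dx^2 + (1 + 9·x + 12·x^2 + 4·x^3)·Dx^3  (order 3).
h: a_k = 0, 0, -4, 28/3, -104/3, 776/5, …
ICs: h(0) = 0, h′(0) = 0, h′′(0) = -8.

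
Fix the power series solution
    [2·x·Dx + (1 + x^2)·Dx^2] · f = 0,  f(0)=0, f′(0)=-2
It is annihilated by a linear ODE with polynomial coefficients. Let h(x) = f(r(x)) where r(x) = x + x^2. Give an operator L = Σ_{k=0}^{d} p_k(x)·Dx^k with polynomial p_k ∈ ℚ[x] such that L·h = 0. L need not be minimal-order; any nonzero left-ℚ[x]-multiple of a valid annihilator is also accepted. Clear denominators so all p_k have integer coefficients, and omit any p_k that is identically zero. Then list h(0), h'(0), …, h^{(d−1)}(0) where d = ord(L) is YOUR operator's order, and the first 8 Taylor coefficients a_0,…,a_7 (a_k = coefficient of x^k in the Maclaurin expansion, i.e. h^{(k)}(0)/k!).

f: a_k = 0, -2, 0, 2/3, 0, -2/5, 0, 2/7, …
h₀=f(r): pull back L_f along r ⇒ L₀.
L = (-2 + 2·x + 8·x^2 + 12·x^3 + 6·x^4)·Dx + (1 + 2·x + x^2 + 4·x^3 + 5·x^4 + 2·x^5)·Dx^2  (order 2).
h: a_k = 0, -2, -2, 2/3, 2, 8/5, -4/3, -26/7, …
ICs: h(0) = 0, h′(0) = -2.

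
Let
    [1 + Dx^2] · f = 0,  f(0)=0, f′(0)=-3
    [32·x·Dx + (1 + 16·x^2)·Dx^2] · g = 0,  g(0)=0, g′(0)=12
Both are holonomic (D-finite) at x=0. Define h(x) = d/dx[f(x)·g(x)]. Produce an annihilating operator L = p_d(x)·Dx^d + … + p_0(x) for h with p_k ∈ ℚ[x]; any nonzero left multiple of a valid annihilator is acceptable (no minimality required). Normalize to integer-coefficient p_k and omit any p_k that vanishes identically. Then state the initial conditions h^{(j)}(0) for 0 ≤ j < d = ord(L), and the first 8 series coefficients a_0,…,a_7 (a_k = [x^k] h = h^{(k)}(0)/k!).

f: a_k = 0, -3, 0, 1/2, 0, -1/40, 0, 1/1680, …
g: a_k = 0, 12, 0, -64, 0, 3072/5, 0, -49152/7, …
Product ⇒ symmetric product L₀, ord ≤ 4.
Derive L from L₀ (diff closure).
L = (209105 + 6893664·x^2 + 261353216·x^4 + 52248576·x^6 - 2162688·x^8 - 60817408·x^10 + 16777216·x^12) + (108608·x + 9933824·x^3 + 133857280·x^5 + 44564480·x^7 + 20971520·x^9 + 67108864·x^11)·Dx + (210210 + 6980800·x^2 + 263314944·x^4 + 66224128·x^6 + 4063232·x^8 - 54525952·x^10 + 33554432·x^12)·Dx^2 + (108608·x + 9933824·x^3 + 133857280·x^5 + 44564480·x^7 + 20971520·x^9 + 67108864·x^11)·Dx^3 + (1105 + 87136·x^2 + 1961728·x^4 + 13975552·x^6 + 6225920·x^8 + 6291456·x^10 + 16777216·x^12)·Dx^4  (order 4).
h: a_k = 0, -72, 0, 792, 0, -11253, 0, 854958/5, …
ICs: h(0) = 0, h′(0) = -72, h′′(0) = 0, h′′′(0) = 4752.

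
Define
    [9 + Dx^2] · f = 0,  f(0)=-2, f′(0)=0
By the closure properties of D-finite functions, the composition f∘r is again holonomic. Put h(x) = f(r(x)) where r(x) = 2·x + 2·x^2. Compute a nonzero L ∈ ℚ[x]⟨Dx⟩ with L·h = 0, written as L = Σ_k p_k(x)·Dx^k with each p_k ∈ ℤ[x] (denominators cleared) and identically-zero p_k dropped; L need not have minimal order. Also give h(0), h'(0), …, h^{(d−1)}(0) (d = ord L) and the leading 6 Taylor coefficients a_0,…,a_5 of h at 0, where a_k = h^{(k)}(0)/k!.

f: a_k = -2, 0, 9, 0, -27/4, 0, …
f∘r: x↦r, Dx↦Dx/r' in L_f ⇒ L₀.
L = (36 + 216·x + 432·x^2 + 288·x^3) - 2·Dx + (1 + 2·x)·Dx^2  (order 2).
h: a_k = -2, 0, 36, 72, -72, -432, …
ICs: h(0) = -2, h′(0) = 0.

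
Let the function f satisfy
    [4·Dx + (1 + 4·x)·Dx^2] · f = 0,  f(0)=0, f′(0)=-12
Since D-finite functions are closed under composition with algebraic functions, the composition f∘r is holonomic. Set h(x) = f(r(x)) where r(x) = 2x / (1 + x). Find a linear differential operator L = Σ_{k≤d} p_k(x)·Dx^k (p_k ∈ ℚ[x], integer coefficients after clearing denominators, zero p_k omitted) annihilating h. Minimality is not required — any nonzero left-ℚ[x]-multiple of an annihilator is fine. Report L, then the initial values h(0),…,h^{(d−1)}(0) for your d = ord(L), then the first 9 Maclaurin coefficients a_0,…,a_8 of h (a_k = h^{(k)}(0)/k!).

L = (10 + 18·x)·Dx + (1 + 10·x + 9·x^2)·Dx^2  (order 2).
h: a_k = 0, -24, 120, -728, 4920, -177144/5, 265720, -14348904/7, 16142520, …
ICs: h(0) = 0, h′(0) = -24.

f: a_k = 0, -12, 24, -64, 192, -3072/5, 2048, -49152/7, 24576, …
f∘r: x↦r, Dx↦Dx/r' in L_f ⇒ L₀.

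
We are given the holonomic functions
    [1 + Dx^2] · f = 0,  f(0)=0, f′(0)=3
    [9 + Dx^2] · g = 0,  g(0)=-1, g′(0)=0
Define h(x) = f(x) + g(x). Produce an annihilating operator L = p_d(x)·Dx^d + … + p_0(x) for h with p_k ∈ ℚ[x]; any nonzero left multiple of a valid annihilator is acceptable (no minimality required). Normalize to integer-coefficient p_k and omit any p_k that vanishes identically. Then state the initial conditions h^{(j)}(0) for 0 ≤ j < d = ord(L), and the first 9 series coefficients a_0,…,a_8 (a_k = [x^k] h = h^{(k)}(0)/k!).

L = 9 + 10·Dx^2 + Dx^4  (order 4).
h: a_k = -1, 3, 9/2, -1/2, -27/8, 1/40, 81/80, -1/1680, -729/4480, …
ICs: h(0) = -1, h′(0) = 3, h′′(0) = 9, h′′′(0) = -3.

f: a_k = 0, 3, 0, -1/2, 0, 1/40, 0, -1/1680, 0, …
g: a_k = -1, 0, 9/2, 0, -27/8, 0, 81/80, 0, -729/4480, …
Weyl lclm of L_f,L_g ⇒ L₀ (ord ≤ 4).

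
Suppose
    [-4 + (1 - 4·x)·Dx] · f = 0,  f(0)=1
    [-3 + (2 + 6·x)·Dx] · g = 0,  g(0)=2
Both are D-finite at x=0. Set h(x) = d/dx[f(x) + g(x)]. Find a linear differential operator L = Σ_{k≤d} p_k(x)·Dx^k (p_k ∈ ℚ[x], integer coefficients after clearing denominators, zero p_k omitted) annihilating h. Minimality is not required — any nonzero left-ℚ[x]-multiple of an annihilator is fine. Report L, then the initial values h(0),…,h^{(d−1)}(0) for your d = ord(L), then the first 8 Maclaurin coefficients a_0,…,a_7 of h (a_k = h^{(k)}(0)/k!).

f: a_k = 1, 4, 16, 64, 256, 1024, 4096, 16384, …
g: a_k = 2, 3, -9/4, 27/8, -405/64, 1701/128, -15309/512, 72171/1024, …
h₀=f+g: left-lcm gives L₀, ord ≤ 2.
Derive L from L₀ (diff closure).
L = (-792 - 864·x) + (-357 - 2520·x - 3024·x^2)·Dx + (38 + 34·x - 528·x^2 - 864·x^3)·Dx^2  (order 2).
h: a_k = 7, 55/2, 1617/8, 15979/16, 663865/128, 6245529/256, 117945709/1024, 1070927155/2048, …
ICs: h(0) = 7, h′(0) = 55/2.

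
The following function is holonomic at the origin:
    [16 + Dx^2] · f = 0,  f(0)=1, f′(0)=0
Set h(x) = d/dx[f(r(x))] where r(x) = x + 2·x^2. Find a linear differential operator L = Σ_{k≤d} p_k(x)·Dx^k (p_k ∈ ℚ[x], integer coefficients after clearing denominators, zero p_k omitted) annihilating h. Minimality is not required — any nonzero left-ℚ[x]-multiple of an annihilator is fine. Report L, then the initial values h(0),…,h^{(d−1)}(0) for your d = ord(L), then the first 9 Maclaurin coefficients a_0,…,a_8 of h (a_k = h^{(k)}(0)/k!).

f: a_k = 1, 0, -8, 0, 32/3, 0, -256/45, 0, 512/315, …
f∘r: x↦r, Dx↦Dx/r' in L_f ⇒ L₀.
Differentiate: ansatz ord ≤ ord L₀ ⇒ L.
L = (64 + 256·x + 1536·x^2 + 4096·x^3 + 4096·x^4) + (-12 - 48·x)·Dx + (1 + 8·x + 16·x^2)·Dx^2  (order 2).
h: a_k = 0, -16, -96, -256/3, 1280/3, 22528/15, 28672/15, -425984/315, -278528/35, …
ICs: h(0) = 0, h′(0) = -16.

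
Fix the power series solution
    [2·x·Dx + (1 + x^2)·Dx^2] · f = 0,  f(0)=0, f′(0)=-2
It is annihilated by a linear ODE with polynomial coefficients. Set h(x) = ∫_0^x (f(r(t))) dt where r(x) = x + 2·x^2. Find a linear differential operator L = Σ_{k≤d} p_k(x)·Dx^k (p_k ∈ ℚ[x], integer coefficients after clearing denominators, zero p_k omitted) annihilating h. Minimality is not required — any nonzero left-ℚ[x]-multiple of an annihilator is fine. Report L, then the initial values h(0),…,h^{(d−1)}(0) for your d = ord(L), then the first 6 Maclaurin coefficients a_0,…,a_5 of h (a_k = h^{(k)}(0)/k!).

L = (-4 + 2·x + 16·x^2 + 48·x^3 + 48·x^4)·Dx^2 + (1 + 4·x + x^2 + 8·x^3 + 20·x^4 + 16·x^5)·Dx^3  (order 3).
h: a_k = 0, 0, -1, -4/3, 1/6, 4/5, …
ICs: h(0) = 0, h′(0) = 0, h′′(0) = -2.

f: a_k = 0, -2, 0, 2/3, 0, -2/5, …
f∘r: x↦r, Dx↦Dx/r' in L_f ⇒ L₀.
∫: right-multiply L₀ by Dx.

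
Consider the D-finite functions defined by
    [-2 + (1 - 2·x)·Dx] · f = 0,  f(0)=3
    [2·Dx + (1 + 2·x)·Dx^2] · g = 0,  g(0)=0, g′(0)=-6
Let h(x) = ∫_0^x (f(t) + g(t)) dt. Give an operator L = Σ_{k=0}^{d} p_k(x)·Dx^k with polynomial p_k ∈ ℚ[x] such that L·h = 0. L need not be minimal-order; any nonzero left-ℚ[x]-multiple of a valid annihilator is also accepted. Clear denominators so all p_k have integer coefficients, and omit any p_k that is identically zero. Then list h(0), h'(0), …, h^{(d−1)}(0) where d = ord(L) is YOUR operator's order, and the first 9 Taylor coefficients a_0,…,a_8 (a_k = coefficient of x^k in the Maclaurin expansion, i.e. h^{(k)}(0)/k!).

f: a_k = 3, 6, 12, 24, 48, 96, 192, 384, 768, …
g: a_k = 0, -6, 6, -8, 12, -96/5, 32, -384/7, 96, …
Weyl lclm of L_f,L_g ⇒ L₀ (ord ≤ 3).
h=∫₀ˣh₀: take L = L₀·Dx.
L = (40 + 16·x)·Dx^2 + (8 + 64·x + 32·x^2)·Dx^3 + (-3 - 2·x + 12·x^2 + 8·x^3)·Dx^4  (order 4).
h: a_k = 0, 3, 0, 6, 4, 12, 64/5, 32, 288/7, …
ICs: h(0) = 0, h′(0) = 3, h′′(0) = 0, h′′′(0) = 36.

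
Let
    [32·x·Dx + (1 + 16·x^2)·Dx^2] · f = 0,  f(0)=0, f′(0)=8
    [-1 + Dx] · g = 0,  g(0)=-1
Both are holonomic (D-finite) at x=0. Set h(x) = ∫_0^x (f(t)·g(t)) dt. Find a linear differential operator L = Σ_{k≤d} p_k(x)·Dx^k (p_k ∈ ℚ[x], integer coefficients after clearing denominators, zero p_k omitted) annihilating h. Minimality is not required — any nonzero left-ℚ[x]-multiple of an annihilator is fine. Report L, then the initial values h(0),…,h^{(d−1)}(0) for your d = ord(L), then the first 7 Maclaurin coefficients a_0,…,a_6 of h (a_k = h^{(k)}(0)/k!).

L = (1 - 32·x + 16·x^2)·Dx + (-2 + 32·x - 32·x^2)·Dx^2 + (1 + 16·x^2)·Dx^3  (order 3).
h: a_k = 0, 0, -4, -8/3, 29/3, 124/15, -1943/30, …
ICs: h(0) = 0, h′(0) = 0, h′′(0) = -8.

f: a_k = 0, 8, 0, -128/3, 0, 2048/5, 0, …
g: a_k = -1, -1, -1/2, -1/6, -1/24, -1/120, -1/720, …
L₀ := L_f ⊗_s L_g (sym. prod.), ord ≤ 2.
h=∫h₀ ⇒ L = L₀·Dx.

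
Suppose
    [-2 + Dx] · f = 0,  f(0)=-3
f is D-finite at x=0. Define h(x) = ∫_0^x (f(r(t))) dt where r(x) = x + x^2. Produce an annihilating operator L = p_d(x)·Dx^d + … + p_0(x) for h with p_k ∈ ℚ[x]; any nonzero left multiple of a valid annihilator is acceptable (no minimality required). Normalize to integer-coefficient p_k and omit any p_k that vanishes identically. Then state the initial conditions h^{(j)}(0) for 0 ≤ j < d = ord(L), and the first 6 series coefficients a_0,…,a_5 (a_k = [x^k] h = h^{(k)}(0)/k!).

L = (-2 - 4·x)·Dx + Dx^2  (order 2).
h: a_k = 0, -3, -3, -4, -4, -4, …
ICs: h(0) = 0, h′(0) = -3.

f: a_k = -3, -6, -6, -4, -2, -4/5, …
Substitute x→r, Dx→(1/r')Dx; clear ⇒ L₀.
Integrate: L := L₀·Dx.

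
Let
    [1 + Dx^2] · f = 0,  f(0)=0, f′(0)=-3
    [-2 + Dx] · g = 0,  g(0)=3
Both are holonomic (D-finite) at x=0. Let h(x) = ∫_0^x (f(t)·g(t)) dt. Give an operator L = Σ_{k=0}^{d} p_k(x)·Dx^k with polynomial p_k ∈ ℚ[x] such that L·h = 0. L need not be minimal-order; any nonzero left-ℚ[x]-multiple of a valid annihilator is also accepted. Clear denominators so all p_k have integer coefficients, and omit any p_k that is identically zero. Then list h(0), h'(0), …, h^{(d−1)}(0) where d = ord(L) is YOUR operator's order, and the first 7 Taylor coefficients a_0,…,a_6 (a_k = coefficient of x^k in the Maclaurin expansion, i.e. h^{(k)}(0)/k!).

f: a_k = 0, -3, 0, 1/2, 0, -1/40, 0, …
g: a_k = 3, 6, 6, 4, 2, 4/5, 4/15, …
Sym-product of L_f,L_g gives L₀ (≤ ord 2).
h=∫h₀ ⇒ L = L₀·Dx.
L = 5·Dx - 4·Dx^2 + Dx^3  (order 3).
h: a_k = 0, 0, -9/2, -6, -33/8, -9/5, -41/80, …
ICs: h(0) = 0, h′(0) = 0, h′′(0) = -9.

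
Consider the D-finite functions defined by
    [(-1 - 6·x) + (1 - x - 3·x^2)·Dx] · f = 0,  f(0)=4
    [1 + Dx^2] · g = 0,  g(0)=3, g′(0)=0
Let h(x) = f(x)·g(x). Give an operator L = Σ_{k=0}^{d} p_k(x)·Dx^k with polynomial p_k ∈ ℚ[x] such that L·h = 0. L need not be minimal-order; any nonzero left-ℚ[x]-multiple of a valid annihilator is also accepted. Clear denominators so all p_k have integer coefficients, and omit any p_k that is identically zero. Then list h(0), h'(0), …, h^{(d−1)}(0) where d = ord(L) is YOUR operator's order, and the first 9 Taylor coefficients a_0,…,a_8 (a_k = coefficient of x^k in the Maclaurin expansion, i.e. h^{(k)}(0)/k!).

L = (5 + x + 3·x^2) + (2 + 12·x)·Dx + (-1 + x + 3·x^2)·Dx^2  (order 2).
h: a_k = 12, 12, 42, 78, 409/2, 877/2, 63119/60, 142049/60, 18558737/3360, …
ICs: h(0) = 12, h′(0) = 12.

f: a_k = 4, 4, 16, 28, 76, 160, 388, 868, 2032, …
g: a_k = 3, 0, -3/2, 0, 1/8, 0, -1/240, 0, 1/13440, …
L₀ := L_f ⊗_s L_g (sym. prod.), ord ≤ 2.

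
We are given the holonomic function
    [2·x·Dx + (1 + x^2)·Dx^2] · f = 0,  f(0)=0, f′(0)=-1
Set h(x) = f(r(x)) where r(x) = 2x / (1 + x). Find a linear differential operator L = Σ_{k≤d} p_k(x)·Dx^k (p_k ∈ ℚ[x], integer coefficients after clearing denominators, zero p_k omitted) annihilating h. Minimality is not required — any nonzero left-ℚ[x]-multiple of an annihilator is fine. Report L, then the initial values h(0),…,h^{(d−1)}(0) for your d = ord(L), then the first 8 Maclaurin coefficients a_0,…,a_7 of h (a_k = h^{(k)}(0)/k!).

L = (2 + 10·x)·Dx + (1 + 2·x + 5·x^2)·Dx^2  (order 2).
h: a_k = 0, -2, 2, 2/3, -6, 38/5, 22/3, -278/7, …
ICs: h(0) = 0, h′(0) = -2.

f: a_k = 0, -1, 0, 1/3, 0, -1/5, 0, 1/7, …
f∘r: x↦r, Dx↦Dx/r' in L_f ⇒ L₀.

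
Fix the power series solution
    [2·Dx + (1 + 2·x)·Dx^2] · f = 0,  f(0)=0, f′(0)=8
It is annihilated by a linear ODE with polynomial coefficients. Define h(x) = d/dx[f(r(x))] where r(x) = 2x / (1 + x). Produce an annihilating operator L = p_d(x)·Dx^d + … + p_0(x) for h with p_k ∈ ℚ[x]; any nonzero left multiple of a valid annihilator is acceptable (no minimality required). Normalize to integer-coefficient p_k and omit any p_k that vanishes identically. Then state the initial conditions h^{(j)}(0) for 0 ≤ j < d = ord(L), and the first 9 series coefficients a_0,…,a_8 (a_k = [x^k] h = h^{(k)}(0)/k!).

L = (6 + 10·x) + (1 + 6·x + 5·x^2)·Dx  (order 1).
h: a_k = 16, -96, 496, -2496, 12496, -62496, 312496, -1562496, 7812496, …
ICs: h(0) = 16.

f: a_k = 0, 8, -8, 32/3, -16, 128/5, -128/3, 512/7, -128, …
Substitute x→r, Dx→(1/r')Dx; clear ⇒ L₀.
h₀' ⇒ L via d/dx closure of L₀.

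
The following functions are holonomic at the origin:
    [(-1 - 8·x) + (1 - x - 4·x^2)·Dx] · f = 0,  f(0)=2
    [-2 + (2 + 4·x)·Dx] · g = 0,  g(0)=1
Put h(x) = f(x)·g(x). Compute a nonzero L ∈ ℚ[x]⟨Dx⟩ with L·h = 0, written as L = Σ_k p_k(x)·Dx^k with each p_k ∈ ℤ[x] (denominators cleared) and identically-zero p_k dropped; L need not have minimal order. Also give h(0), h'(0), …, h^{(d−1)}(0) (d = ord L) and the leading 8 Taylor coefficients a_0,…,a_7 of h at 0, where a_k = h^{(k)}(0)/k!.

L = (2 + 9·x + 12·x^2) + (-1 - x + 6·x^2 + 8·x^3)·Dx  (order 1).
h: a_k = 2, 4, 11, 28, 283/4, 369/2, 3719/8, 1207, …
ICs: h(0) = 2.

f: a_k = 2, 2, 10, 18, 58, 130, 362, 882, …
g: a_k = 1, 1, -1/2, 1/2, -5/8, 7/8, -21/16, 33/16, …
Sym-product of L_f,L_g gives L₀ (≤ ord 1).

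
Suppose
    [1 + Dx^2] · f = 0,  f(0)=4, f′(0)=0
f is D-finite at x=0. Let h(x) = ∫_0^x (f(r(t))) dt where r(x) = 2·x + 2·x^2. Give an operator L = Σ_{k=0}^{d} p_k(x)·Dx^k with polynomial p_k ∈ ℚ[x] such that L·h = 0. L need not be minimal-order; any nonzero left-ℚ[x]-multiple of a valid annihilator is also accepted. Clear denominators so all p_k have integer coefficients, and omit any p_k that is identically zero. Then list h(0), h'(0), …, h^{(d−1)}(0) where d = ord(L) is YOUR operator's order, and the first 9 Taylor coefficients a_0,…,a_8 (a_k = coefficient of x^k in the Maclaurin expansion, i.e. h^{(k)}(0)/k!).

f: a_k = 4, 0, -2, 0, 1/6, 0, -1/180, 0, 1/10080, …
f∘r: x↦r, Dx↦Dx/r' in L_f ⇒ L₀.
h=∫₀ˣh₀: take L = L₀·Dx.
L = (4 + 24·x + 48·x^2 + 32·x^3)·Dx - 2·Dx^2 + (1 + 2·x)·Dx^3  (order 3).
h: a_k = 0, 4, 0, -8/3, -4, -16/15, 16/9, 704/315, 16/15, …
ICs: h(0) = 0, h′(0) = 4, h′′(0) = 0.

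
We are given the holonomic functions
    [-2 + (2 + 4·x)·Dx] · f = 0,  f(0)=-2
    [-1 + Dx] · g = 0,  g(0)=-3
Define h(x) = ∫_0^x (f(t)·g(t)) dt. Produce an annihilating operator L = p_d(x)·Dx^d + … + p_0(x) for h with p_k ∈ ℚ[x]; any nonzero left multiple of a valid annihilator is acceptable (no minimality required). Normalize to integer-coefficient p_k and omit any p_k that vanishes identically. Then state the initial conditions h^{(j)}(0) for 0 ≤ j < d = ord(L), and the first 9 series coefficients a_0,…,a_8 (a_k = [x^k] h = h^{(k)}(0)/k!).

L = (-2 - 2·x)·Dx + (1 + 2·x)·Dx^2  (order 2).
h: a_k = 0, 6, 6, 2, 1, -1/5, 7/15, -61/105, 347/420, …
ICs: h(0) = 0, h′(0) = 6.

f: a_k = -2, -2, 1, -1, 5/4, -7/4, 21/8, -33/8, 429/64, …
g: a_k = -3, -3, -3/2, -1/2, -1/8, -1/40, -1/240, -1/1680, -1/13440, …
h₀=f·g: eliminate ⇒ L₀, order ≤ 1·1.
∫: right-multiply L₀ by Dx.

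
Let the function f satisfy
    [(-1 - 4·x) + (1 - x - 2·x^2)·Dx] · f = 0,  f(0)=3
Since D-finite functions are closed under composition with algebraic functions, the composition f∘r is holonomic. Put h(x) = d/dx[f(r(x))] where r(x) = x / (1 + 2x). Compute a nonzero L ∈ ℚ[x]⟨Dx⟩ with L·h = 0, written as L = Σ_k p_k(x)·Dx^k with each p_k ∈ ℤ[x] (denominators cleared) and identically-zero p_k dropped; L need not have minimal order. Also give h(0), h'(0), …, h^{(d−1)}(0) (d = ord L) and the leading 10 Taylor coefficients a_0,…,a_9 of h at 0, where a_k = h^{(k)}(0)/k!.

L = 2 + (-1 - 11·x - 36·x^2 - 36·x^3)·Dx  (order 1).
h: a_k = 3, 6, -27, 108, -405, 1458, -5103, 17496, -59049, 196830, …
ICs: h(0) = 3.

f: a_k = 3, 3, 9, 15, 33, 63, 129, 255, 513, 1023, …
Change of var in L_f (x↦r) gives L₀.
Derive L from L₀ (diff closure).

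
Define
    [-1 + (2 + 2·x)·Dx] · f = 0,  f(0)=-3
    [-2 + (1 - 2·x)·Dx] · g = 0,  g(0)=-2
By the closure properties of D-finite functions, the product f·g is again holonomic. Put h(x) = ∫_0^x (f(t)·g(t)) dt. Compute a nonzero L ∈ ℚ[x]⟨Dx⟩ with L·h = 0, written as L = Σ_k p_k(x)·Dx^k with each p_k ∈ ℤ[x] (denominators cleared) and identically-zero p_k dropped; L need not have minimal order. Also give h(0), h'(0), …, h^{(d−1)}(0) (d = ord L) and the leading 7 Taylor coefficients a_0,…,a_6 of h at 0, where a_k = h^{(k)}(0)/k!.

f: a_k = -3, -3/2, 3/8, -3/16, 15/128, -21/256, 63/1024, …
g: a_k = -2, -4, -8, -16, -32, -64, -128, …
Sym-product of L_f,L_g gives L₀ (≤ ord 1).
h=∫h₀ ⇒ L = L₀·Dx.
L = (5 + 2·x)·Dx + (-2 + 2·x + 4·x^2)·Dx^2  (order 2).
h: a_k = 0, 6, 15/2, 39/4, 471/32, 7521/320, 10035/256, …
ICs: h(0) = 0, h′(0) = 6.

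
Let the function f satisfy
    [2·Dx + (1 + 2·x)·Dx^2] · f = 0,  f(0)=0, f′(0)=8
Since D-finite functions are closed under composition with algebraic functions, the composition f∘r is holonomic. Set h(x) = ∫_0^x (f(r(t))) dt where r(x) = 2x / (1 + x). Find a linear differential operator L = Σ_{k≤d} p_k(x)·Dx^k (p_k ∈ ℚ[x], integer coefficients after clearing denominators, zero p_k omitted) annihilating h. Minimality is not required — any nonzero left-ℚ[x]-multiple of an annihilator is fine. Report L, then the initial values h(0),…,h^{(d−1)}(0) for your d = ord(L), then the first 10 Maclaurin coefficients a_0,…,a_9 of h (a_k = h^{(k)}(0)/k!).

L = (6 + 10·x)·Dx^2 + (1 + 6·x + 5·x^2)·Dx^3  (order 3).
h: a_k = 0, 0, 8, -16, 124/3, -624/5, 6248/15, -1488, 39062/7, -65104/3, …
ICs: h(0) = 0, h′(0) = 0, h′′(0) = 16.

f: a_k = 0, 8, -8, 32/3, -16, 128/5, -128/3, 512/7, -128, 2048/9, …
h₀=f(r): pull back L_f along r ⇒ L₀.
h=∫₀ˣh₀: take L = L₀·Dx.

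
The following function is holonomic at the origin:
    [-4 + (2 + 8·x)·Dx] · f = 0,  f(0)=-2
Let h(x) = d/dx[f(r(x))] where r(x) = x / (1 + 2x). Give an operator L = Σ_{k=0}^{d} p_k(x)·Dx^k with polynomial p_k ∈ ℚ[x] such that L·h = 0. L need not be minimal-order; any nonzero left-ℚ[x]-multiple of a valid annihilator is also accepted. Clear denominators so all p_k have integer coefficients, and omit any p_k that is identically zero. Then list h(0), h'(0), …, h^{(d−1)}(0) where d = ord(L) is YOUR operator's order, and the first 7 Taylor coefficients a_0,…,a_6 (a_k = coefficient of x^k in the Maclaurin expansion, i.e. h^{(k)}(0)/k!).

L = (-6 - 24·x) + (-1 - 8·x - 12·x^2)·Dx  (order 1).
h: a_k = -4, 24, -120, 592, -3000, 15696, -84336, …
ICs: h(0) = -4.

f: a_k = -2, -4, 4, -8, 20, -56, 168, …
Substitute x→r, Dx→(1/r')Dx; clear ⇒ L₀.
Differentiate: ansatz ord ≤ ord L₀ ⇒ L.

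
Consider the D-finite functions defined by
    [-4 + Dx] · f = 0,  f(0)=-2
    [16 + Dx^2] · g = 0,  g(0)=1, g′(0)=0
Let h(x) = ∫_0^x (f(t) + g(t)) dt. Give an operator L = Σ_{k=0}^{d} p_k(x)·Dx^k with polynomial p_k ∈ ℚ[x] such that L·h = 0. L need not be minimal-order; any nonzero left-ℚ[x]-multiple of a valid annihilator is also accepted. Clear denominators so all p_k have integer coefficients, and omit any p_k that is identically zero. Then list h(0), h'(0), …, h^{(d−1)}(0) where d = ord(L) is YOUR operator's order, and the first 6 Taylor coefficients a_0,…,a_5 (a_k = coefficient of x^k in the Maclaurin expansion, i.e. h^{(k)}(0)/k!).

f: a_k = -2, -8, -16, -64/3, -64/3, -256/15, …
g: a_k = 1, 0, -8, 0, 32/3, 0, …
Weyl lclm of L_f,L_g ⇒ L₀ (ord ≤ 3).
∫: right-multiply L₀ by Dx.
L = -64·Dx + 16·Dx^2 - 4·Dx^3 + Dx^4  (order 4).
h: a_k = 0, -1, -4, -8, -16/3, -32/15, …
ICs: h(0) = 0, h′(0) = -1, h′′(0) = -8, h′′′(0) = -48.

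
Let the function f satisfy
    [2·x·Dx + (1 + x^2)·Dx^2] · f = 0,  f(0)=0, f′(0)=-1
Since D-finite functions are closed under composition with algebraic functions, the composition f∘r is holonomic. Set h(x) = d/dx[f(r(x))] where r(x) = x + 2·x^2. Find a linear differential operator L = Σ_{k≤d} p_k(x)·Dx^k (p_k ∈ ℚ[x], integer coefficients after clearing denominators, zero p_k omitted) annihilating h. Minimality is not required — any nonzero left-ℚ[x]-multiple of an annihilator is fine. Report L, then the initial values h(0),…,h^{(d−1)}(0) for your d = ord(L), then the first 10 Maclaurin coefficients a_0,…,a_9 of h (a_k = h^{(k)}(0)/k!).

L = (-4 + 2·x + 16·x^2 + 48·x^3 + 48·x^4) + (1 + 4·x + x^2 + 8·x^3 + 20·x^4 + 16·x^5)·Dx  (order 1).
h: a_k = -1, -4, 1, 8, 19, 4, -55, -112, -37, 316, …
ICs: h(0) = -1.

f: a_k = 0, -1, 0, 1/3, 0, -1/5, 0, 1/7, 0, -1/9, …
Substitute x→r, Dx→(1/r')Dx; clear ⇒ L₀.
Differentiate: ansatz ord ≤ ord L₀ ⇒ L.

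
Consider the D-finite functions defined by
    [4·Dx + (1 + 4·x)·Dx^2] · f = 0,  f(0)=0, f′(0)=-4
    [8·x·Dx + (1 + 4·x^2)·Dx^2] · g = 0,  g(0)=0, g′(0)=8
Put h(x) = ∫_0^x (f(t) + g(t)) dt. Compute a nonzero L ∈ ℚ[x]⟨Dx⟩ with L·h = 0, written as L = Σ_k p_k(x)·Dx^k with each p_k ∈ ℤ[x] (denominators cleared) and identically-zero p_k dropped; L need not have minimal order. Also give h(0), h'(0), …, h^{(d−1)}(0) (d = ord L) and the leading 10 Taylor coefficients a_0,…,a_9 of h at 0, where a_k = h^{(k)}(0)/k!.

L = (-8 - 96·x + 96·x^2 + 128·x^3)·Dx^2 + (-10 - 16·x - 72·x^2 + 192·x^3 + 256·x^4)·Dx^3 + (-1 - 2·x + 8·x^2 + 8·x^3 + 48·x^4 + 64·x^5)·Dx^4  (order 4).
h: a_k = 0, 0, 2, 8/3, -8, 64/5, -448/15, 2048/21, -2112/7, 8192/9, …
ICs: h(0) = 0, h′(0) = 0, h′′(0) = 4, h′′′(0) = 16.

f: a_k = 0, -4, 8, -64/3, 64, -1024/5, 2048/3, -16384/7, 8192, -262144/9, …
g: a_k = 0, 8, 0, -32/3, 0, 128/5, 0, -512/7, 0, 2048/9, …
L₀ := lclm(L_f,L_g); ord L₀ ≤ 2+2.
h=∫₀ˣh₀: take L = L₀·Dx.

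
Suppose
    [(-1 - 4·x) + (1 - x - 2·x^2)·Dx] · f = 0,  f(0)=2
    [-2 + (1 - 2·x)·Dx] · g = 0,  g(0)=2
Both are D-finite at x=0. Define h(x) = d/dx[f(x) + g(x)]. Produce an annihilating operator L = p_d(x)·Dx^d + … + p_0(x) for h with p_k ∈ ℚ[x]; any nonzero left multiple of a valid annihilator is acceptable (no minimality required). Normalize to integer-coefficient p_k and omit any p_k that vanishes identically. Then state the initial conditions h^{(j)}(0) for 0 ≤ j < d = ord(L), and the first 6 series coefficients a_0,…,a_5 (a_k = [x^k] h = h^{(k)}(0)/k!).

f: a_k = 2, 2, 6, 10, 22, 42, …
g: a_k = 2, 4, 8, 16, 32, 64, …
Sum ⇒ L₀ = lclm(L_f,L_g) in ℚ(x)⟨Dx⟩.
h₀' ⇒ L via d/dx closure of L₀.
L = 12 + (3 + 12·x)·Dx + (-1 + x + 2·x^2)·Dx^2  (order 2).
h: a_k = 6, 28, 78, 216, 530, 1284, …
ICs: h(0) = 6, h′(0) = 28.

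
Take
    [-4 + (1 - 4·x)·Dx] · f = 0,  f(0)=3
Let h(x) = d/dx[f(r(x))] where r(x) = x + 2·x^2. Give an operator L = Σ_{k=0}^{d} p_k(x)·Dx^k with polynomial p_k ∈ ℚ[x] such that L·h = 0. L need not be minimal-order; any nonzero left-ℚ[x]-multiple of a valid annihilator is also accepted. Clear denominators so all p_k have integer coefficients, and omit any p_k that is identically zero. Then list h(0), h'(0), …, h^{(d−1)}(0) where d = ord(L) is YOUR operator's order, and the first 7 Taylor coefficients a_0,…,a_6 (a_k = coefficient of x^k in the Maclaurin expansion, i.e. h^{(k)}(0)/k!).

f: a_k = 3, 12, 48, 192, 768, 3072, 12288, …
L₀ from L_f via x↦r, Dx↦r'^{-1}Dx.
Derive L from L₀ (diff closure).
L = (12 + 48·x + 96·x^2) + (-1 + 24·x^2 + 32·x^3)·Dx  (order 1).
h: a_k = 12, 144, 1152, 8448, 57600, 377856, 2408448, …
ICs: h(0) = 12.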